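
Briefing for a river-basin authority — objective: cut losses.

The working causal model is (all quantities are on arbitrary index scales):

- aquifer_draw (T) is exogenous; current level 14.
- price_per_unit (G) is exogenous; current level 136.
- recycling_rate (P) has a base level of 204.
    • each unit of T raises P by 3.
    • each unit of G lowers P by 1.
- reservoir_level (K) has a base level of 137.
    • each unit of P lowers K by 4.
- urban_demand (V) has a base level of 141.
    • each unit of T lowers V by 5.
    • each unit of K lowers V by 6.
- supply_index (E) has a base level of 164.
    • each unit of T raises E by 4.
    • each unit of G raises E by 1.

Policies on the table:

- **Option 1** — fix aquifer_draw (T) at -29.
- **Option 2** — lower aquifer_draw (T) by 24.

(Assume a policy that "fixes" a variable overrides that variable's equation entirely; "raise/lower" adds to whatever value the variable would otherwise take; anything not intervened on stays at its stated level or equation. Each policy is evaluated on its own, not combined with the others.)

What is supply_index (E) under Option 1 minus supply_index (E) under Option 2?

Option 1 (T := -29):
  T = -29
  G = 136
  E = 164 + 4·(-29) + 136 = 184
Option 2 (T − 24):
  T = 14 − 24 = -10
  G = 136
  E = 164 + 4·(-10) + 136 = 260
E: 184 − 260 = -76

-76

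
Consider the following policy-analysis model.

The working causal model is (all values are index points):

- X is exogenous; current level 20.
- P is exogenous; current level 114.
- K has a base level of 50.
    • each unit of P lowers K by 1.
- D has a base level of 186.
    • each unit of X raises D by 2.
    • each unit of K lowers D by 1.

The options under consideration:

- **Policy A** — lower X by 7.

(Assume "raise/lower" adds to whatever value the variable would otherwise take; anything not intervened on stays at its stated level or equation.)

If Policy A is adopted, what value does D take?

276

Policy A (X − 7):
  X = 20 − 7 = 13
  P = 114
  K = 50 − 114 = -64
  D = 186 + 2·13 − (-64) = 276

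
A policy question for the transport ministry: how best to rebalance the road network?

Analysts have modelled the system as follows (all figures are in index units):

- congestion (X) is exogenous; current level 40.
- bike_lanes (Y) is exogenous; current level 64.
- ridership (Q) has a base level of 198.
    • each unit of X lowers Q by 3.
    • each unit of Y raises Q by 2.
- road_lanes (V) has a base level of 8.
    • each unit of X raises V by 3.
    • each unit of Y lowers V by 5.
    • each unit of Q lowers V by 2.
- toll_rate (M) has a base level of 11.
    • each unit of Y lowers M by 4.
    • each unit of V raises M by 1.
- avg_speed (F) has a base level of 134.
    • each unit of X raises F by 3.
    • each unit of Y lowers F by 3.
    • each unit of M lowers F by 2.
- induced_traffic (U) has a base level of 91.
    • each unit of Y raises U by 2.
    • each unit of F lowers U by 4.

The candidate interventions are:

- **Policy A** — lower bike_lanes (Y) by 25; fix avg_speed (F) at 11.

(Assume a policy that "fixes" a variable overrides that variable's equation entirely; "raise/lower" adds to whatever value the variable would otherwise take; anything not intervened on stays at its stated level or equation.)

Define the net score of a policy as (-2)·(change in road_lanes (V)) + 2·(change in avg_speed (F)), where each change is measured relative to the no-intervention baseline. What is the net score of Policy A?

-3948

Baseline:
  X = 40
  Y = 64
  Q = 198 − 3·40 + 2·64 = 206
  V = 8 + 3·40 − 5·64 − 2·206 = -604
  M = 11 − 4·64 + (-604) = -849
  F = 134 + 3·40 − 3·64 − 2·(-849) = 1760
Policy A (Y − 25, F := 11):
  X = 40
  Y = 64 − 25 = 39
  Q = 198 − 3·40 + 2·39 = 156
  V = 8 + 3·40 − 5·39 − 2·156 = -379
  M = 11 − 4·39 + (-379) = -524
  F = 11
ΔV = -379 − (-604) = 225; ΔF = 11 − 1760 = -1749
Score = (-2)·225 + 2·(-1749) = -3948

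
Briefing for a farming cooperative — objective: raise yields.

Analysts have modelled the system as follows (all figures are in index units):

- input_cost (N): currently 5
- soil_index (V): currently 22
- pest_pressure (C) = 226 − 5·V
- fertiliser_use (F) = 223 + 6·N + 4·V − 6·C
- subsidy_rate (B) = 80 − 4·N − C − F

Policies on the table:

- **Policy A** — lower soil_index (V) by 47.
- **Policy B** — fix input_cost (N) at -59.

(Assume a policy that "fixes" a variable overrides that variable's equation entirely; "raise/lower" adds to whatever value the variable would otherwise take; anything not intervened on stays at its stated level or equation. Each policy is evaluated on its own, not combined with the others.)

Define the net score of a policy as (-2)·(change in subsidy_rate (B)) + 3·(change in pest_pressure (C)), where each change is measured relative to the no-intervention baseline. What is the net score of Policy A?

Baseline:
  N = 5
  V = 22
  C = 226 − 5·22 = 116
  F = 223 + 6·5 + 4·22 − 6·116 = -355
  B = 80 − 4·5 − 116 − (-355) = 299
Policy A (V − 47):
  N = 5
  V = 22 − 47 = -25
  C = 226 − 5·(-25) = 351
  F = 223 + 6·5 + 4·(-25) − 6·351 = -1953
  B = 80 − 4·5 − 351 − (-1953) = 1662
ΔB = 1662 − 299 = 1363; ΔC = 351 − 116 = 235
Score = (-2)·1363 + 3·235 = -2021

-2021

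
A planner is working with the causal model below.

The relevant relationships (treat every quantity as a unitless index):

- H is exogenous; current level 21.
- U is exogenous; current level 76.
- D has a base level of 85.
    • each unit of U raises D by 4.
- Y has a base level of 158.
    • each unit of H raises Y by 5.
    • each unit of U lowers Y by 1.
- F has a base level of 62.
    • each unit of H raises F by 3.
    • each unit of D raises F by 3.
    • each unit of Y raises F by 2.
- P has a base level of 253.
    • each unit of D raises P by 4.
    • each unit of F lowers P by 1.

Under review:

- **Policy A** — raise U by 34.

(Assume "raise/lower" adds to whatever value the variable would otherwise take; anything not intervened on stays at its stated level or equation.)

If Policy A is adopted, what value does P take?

Policy A (U + 34):
  H = 21
  U = 76 + 34 = 110
  D = 85 + 4·110 = 525
  Y = 158 + 5·21 − 110 = 153
  F = 62 + 3·21 + 3·525 + 2·153 = 2006
  P = 253 + 4·525 − 2006 = 347

347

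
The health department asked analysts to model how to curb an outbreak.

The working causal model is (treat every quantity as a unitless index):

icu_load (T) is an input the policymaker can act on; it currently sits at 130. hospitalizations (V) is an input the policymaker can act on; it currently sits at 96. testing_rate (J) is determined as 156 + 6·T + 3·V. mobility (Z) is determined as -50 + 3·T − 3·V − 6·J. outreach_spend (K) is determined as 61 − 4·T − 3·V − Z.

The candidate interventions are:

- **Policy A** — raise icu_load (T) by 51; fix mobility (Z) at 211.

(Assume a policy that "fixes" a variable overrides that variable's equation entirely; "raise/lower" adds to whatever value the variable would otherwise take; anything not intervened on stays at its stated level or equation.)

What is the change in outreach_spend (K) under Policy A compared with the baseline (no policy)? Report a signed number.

-7707

Baseline:
  T = 130
  V = 96
  J = 156 + 6·130 + 3·96 = 1224
  Z = -50 + 3·130 − 3·96 − 6·1224 = -7292
  K = 61 − 4·130 − 3·96 − (-7292) = 6545
Policy A (T + 51, Z := 211):
  T = 130 + 51 = 181
  V = 96
  J = 156 + 6·181 + 3·96 = 1530
  Z = 211
  K = 61 − 4·181 − 3·96 − 211 = -1162
Change in K: -1162 − 6545 = -7707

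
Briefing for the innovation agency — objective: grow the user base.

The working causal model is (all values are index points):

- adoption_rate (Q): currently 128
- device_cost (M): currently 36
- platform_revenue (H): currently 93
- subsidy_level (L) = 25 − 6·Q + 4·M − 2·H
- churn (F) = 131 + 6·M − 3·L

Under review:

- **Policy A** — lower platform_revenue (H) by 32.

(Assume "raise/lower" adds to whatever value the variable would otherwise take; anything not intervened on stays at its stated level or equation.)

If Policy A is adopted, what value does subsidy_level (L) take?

Policy A (H − 32):
  Q = 128
  M = 36
  H = 93 − 32 = 61
  L = 25 − 6·128 + 4·36 − 2·61 = -721

-721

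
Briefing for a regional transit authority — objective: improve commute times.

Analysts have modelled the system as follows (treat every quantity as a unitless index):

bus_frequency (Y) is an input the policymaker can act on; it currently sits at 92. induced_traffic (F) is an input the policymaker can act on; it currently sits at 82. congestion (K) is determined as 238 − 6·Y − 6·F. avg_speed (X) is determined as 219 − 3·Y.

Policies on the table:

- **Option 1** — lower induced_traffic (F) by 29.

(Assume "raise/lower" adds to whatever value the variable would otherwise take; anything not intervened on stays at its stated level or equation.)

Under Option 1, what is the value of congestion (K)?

-632

Option 1 (F − 29):
  Y = 92
  F = 82 − 29 = 53
  K = 238 − 6·92 − 6·53 = -632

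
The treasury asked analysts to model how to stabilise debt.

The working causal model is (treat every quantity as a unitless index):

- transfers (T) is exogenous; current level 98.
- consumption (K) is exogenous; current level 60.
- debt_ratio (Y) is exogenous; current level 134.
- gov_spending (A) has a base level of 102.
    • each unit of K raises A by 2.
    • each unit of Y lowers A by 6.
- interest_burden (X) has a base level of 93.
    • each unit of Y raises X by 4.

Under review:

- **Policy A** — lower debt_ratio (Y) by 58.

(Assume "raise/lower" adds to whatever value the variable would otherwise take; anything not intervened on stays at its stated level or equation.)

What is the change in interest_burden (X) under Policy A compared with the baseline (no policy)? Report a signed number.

-232

Baseline:
  Y = 134
  X = 93 + 4·134 = 629
Policy A (Y − 58):
  Y = 134 − 58 = 76
  X = 93 + 4·76 = 397
Change in X: 397 − 629 = -232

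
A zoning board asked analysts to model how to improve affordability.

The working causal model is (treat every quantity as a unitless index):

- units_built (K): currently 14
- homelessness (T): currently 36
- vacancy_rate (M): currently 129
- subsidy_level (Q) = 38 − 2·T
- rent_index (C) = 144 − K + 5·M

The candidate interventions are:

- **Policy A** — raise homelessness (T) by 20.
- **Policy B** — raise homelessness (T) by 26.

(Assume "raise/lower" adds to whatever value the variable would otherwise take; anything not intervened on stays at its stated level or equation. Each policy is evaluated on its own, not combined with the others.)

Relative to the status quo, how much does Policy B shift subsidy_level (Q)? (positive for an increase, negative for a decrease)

-52

Baseline:
  T = 36
  Q = 38 − 2·36 = -34
Policy B (T + 26):
  T = 36 + 26 = 62
  Q = 38 − 2·62 = -86
Change in Q: -86 − (-34) = -52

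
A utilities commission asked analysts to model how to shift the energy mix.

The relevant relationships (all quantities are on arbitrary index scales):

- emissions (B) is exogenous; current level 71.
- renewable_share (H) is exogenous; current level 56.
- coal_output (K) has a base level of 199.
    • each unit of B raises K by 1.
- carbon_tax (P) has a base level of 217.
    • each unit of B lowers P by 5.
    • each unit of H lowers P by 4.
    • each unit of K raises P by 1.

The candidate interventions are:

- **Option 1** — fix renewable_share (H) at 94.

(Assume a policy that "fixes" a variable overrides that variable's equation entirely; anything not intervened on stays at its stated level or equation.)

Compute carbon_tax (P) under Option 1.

-244

Option 1 (H := 94):
  B = 71
  H = 94
  K = 199 + 71 = 270
  P = 217 − 5·71 − 4·94 + 270 = -244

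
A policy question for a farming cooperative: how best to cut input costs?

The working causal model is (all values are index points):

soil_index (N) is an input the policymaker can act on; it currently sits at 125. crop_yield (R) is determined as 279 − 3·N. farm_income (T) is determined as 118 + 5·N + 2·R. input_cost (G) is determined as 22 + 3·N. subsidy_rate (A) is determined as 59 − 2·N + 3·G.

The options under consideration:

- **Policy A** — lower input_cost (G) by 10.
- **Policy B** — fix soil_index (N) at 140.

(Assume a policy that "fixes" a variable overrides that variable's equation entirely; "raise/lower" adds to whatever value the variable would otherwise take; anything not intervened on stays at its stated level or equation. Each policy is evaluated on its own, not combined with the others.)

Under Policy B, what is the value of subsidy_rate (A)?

1105

Policy B (N := 140):
  N = 140
  G = 22 + 3·140 = 442
  A = 59 − 2·140 + 3·442 = 1105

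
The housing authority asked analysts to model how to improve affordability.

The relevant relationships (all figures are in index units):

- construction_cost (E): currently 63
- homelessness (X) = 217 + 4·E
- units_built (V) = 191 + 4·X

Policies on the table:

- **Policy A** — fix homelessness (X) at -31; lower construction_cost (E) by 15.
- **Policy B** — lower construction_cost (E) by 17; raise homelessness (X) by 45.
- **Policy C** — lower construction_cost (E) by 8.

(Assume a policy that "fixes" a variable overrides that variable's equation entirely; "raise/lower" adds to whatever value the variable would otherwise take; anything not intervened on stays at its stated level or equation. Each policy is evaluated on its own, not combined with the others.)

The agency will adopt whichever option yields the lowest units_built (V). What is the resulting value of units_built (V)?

Policy A (X := -31, E − 15):
  E = 63 − 15 = 48
  X = -31
  V = 191 + 4·(-31) = 67
Policy B (E − 17, X + 45):
  E = 63 − 17 = 46
  X = 217 + 4·46 (+45 from intervention) = 446
  V = 191 + 4·446 = 1975
Policy C (E − 8):
  E = 63 − 8 = 55
  X = 217 + 4·55 = 437
  V = 191 + 4·437 = 1939
Comparing — Policy A: V=67, Policy B: V=1975, Policy C: V=1939. Lowest is 67 (Policy A).

67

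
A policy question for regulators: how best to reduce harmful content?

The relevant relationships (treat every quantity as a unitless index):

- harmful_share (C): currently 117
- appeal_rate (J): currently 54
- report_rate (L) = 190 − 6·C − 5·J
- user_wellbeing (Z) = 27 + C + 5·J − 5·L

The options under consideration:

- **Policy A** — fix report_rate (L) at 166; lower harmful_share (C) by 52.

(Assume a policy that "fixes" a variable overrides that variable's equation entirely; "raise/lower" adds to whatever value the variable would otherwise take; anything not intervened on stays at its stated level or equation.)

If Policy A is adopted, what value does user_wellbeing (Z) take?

Policy A (L := 166, C − 52):
  C = 117 − 52 = 65
  J = 54
  L = 166
  Z = 27 + 65 + 5·54 − 5·166 = -468

-468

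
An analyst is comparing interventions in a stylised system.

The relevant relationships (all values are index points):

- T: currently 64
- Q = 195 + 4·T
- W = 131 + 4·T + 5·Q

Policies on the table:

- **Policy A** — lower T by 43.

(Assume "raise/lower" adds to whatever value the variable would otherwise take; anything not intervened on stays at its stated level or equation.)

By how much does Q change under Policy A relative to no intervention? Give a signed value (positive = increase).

Baseline:
  T = 64
  Q = 195 + 4·64 = 451
Policy A (T − 43):
  T = 64 − 43 = 21
  Q = 195 + 4·21 = 279
Change in Q: 279 − 451 = -172

-172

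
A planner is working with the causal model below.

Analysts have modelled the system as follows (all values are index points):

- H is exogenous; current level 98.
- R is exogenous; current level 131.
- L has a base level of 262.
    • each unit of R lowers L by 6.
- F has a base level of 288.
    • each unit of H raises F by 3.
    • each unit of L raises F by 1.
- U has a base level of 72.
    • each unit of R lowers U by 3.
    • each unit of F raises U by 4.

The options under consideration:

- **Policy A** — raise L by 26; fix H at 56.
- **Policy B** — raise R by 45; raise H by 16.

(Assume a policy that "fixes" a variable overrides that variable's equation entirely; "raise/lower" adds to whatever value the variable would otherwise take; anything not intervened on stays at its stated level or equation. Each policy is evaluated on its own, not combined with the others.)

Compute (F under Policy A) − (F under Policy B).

Policy A (L + 26, H := 56):
  H = 56
  R = 131
  L = 262 − 6·131 (+26 from intervention) = -498
  F = 288 + 3·56 + (-498) = -42
Policy B (R + 45, H + 16):
  H = 98 + 16 = 114
  R = 131 + 45 = 176
  L = 262 − 6·176 = -794
  F = 288 + 3·114 + (-794) = -164
F: -42 − (-164) = 122

122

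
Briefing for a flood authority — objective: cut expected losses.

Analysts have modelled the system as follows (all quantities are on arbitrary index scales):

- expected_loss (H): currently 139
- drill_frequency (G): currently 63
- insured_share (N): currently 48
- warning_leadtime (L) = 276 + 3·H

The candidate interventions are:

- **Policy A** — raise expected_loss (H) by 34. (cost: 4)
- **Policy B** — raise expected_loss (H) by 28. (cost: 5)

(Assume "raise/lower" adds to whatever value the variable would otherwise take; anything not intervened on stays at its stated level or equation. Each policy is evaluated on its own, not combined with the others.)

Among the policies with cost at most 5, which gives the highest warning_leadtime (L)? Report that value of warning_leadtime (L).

Policy A (H + 34):
  H = 139 + 34 = 173
  L = 276 + 3·173 = 795
Policy B (H + 28):
  H = 139 + 28 = 167
  L = 276 + 3·167 = 777
Comparing — Policy A: L=795, Policy B: L=777. Highest is 795 (Policy A).

795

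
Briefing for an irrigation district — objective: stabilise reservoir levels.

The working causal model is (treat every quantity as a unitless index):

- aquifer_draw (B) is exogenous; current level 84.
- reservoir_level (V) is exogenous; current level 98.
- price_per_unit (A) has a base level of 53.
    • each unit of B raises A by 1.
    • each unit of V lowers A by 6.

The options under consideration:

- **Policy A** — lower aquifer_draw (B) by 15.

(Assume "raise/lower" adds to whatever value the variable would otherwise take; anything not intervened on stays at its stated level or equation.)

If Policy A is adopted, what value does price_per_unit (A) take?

-466

Policy A (B − 15):
  B = 84 − 15 = 69
  V = 98
  A = 53 + 69 − 6·98 = -466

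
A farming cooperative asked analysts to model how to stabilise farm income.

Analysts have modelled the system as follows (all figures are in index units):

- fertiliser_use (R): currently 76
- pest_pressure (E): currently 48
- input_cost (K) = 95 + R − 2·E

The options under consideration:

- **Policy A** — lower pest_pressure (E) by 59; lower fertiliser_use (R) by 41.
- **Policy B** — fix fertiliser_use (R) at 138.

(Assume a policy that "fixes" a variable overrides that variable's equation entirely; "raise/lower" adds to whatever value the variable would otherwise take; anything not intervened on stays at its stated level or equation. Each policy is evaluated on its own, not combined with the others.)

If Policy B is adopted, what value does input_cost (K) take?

Policy B (R := 138):
  R = 138
  E = 48
  K = 95 + 138 − 2·48 = 137

137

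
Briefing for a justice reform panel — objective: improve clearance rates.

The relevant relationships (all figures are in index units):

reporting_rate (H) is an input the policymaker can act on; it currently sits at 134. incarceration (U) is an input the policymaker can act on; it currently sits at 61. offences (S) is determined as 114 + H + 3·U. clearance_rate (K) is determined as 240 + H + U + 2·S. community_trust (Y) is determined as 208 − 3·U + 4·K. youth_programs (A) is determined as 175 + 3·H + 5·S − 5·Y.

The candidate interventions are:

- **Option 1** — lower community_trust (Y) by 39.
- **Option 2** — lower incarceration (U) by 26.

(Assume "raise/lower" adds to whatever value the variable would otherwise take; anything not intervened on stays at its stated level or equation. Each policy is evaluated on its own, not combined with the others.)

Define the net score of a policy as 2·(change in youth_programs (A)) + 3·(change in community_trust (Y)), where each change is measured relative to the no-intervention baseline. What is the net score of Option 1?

Baseline:
  H = 134
  U = 61
  S = 114 + 134 + 3·61 = 431
  K = 240 + 134 + 61 + 2·431 = 1297
  Y = 208 − 3·61 + 4·1297 = 5213
  A = 175 + 3·134 + 5·431 − 5·5213 = -23333
Option 1 (Y − 39):
  H = 134
  U = 61
  S = 114 + 134 + 3·61 = 431
  K = 240 + 134 + 61 + 2·431 = 1297
  Y = 208 − 3·61 + 4·1297 (−39 from intervention) = 5174
  A = 175 + 3·134 + 5·431 − 5·5174 = -23138
ΔA = -23138 − (-23333) = 195; ΔY = 5174 − 5213 = -39
Score = 2·195 + 3·(-39) = 273

273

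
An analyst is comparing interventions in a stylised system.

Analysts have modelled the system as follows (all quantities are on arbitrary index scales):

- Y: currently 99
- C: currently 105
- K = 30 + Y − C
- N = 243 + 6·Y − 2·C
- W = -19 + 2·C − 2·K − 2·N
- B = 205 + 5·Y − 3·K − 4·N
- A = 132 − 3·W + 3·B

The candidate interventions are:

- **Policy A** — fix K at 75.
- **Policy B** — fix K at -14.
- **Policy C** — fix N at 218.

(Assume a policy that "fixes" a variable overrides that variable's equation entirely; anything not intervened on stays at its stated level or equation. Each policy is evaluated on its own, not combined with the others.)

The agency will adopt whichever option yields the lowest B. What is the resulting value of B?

-2033

Policy A (K := 75):
  Y = 99
  C = 105
  K = 75
  N = 243 + 6·99 − 2·105 = 627
  B = 205 + 5·99 − 3·75 − 4·627 = -2033
Policy B (K := -14):
  Y = 99
  C = 105
  K = -14
  N = 243 + 6·99 − 2·105 = 627
  B = 205 + 5·99 − 3·(-14) − 4·627 = -1766
Policy C (N := 218):
  Y = 99
  C = 105
  K = 30 + 99 − 105 = 24
  N = 218
  B = 205 + 5·99 − 3·24 − 4·218 = -244
Comparing — Policy A: B=-2033, Policy B: B=-1766, Policy C: B=-244. Lowest is -2033 (Policy A).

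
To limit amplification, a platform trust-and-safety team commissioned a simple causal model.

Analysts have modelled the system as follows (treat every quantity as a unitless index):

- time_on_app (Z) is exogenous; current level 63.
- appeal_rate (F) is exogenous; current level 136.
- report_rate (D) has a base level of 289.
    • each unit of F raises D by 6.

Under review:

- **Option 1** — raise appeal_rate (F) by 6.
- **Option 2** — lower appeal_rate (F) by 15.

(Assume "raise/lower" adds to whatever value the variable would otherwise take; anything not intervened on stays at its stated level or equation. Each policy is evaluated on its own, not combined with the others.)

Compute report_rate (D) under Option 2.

Option 2 (F − 15):
  F = 136 − 15 = 121
  D = 289 + 6·121 = 1015

1015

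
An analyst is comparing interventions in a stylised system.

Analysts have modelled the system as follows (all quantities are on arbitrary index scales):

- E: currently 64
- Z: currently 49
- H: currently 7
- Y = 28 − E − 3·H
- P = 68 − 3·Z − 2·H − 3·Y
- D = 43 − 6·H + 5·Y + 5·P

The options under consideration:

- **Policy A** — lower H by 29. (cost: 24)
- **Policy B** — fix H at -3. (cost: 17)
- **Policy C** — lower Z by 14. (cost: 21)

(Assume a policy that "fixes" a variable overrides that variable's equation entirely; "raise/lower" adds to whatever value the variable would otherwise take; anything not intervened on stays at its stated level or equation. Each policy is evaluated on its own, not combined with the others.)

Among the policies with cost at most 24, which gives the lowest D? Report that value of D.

-300

Policy A (H − 29):
  E = 64
  Z = 49
  H = 7 − 29 = -22
  Y = 28 − 64 − 3·(-22) = 30
  P = 68 − 3·49 − 2·(-22) − 3·30 = -125
  D = 43 − 6·(-22) + 5·30 + 5·(-125) = -300
Policy B (H := -3):
  E = 64
  Z = 49
  H = -3
  Y = 28 − 64 − 3·(-3) = -27
  P = 68 − 3·49 − 2·(-3) − 3·(-27) = 8
  D = 43 − 6·(-3) + 5·(-27) + 5·8 = -34
Policy C (Z − 14):
  E = 64
  Z = 49 − 14 = 35
  H = 7
  Y = 28 − 64 − 3·7 = -57
  P = 68 − 3·35 − 2·7 − 3·(-57) = 120
  D = 43 − 6·7 + 5·(-57) + 5·120 = 316
Comparing — Policy A: D=-300, Policy B: D=-34, Policy C: D=316. Lowest is -300 (Policy A).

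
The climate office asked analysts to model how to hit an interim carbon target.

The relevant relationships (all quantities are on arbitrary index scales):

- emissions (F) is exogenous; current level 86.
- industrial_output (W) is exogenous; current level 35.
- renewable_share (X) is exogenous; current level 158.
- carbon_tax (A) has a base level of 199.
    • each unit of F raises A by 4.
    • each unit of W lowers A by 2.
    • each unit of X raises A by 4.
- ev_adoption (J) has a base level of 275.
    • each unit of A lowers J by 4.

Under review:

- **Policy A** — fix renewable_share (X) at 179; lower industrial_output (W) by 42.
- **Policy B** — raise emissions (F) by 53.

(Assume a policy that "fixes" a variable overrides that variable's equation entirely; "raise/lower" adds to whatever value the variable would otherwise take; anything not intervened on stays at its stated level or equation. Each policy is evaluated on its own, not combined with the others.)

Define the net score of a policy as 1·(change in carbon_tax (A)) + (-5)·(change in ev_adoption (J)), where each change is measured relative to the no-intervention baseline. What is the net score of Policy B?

Baseline:
  F = 86
  W = 35
  X = 158
  A = 199 + 4·86 − 2·35 + 4·158 = 1105
  J = 275 − 4·1105 = -4145
Policy B (F + 53):
  F = 86 + 53 = 139
  W = 35
  X = 158
  A = 199 + 4·139 − 2·35 + 4·158 = 1317
  J = 275 − 4·1317 = -4993
ΔA = 1317 − 1105 = 212; ΔJ = -4993 − (-4145) = -848
Score = 1·212 + (-5)·(-848) = 4452

4452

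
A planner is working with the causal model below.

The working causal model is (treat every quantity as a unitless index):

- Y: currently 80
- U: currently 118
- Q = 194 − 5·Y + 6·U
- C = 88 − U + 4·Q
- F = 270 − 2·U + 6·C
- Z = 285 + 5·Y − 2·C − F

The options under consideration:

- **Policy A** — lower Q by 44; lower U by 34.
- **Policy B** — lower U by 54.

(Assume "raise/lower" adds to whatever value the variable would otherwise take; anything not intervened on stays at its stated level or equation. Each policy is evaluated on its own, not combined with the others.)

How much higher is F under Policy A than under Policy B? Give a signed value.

Policy A (Q − 44, U − 34):
  Y = 80
  U = 118 − 34 = 84
  Q = 194 − 5·80 + 6·84 (−44 from intervention) = 254
  C = 88 − 84 + 4·254 = 1020
  F = 270 − 2·84 + 6·1020 = 6222
Policy B (U − 54):
  Y = 80
  U = 118 − 54 = 64
  Q = 194 − 5·80 + 6·64 = 178
  C = 88 − 64 + 4·178 = 736
  F = 270 − 2·64 + 6·736 = 4558
F: 6222 − 4558 = 1664

1664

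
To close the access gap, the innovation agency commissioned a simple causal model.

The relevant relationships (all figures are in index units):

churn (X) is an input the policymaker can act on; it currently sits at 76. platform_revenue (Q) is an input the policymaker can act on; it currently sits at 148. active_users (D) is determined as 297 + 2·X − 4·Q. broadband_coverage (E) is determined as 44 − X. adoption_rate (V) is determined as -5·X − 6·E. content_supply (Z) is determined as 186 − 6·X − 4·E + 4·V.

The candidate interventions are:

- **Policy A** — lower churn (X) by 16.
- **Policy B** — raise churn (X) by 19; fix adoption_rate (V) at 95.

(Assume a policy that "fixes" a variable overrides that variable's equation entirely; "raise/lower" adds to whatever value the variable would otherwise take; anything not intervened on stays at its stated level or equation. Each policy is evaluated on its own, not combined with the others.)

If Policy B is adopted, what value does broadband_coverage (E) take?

Policy B (X + 19, V := 95):
  X = 76 + 19 = 95
  E = 44 − 95 = -51

-51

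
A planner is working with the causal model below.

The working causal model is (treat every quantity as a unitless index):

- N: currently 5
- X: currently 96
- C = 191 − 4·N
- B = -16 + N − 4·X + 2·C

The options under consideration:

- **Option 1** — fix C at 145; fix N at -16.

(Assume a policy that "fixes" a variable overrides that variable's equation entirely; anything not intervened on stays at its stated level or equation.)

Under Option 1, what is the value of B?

-126

Option 1 (C := 145, N := -16):
  N = -16
  X = 96
  C = 145
  B = -16 + (-16) − 4·96 + 2·145 = -126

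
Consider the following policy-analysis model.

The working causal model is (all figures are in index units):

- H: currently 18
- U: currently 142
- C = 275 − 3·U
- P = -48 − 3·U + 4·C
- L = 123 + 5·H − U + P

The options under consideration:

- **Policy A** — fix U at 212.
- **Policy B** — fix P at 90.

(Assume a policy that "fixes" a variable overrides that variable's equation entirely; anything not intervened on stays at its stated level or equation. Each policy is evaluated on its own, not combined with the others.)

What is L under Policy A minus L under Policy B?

Policy A (U := 212):
  H = 18
  U = 212
  C = 275 − 3·212 = -361
  P = -48 − 3·212 + 4·(-361) = -2128
  L = 123 + 5·18 − 212 + (-2128) = -2127
Policy B (P := 90):
  H = 18
  U = 142
  C = 275 − 3·142 = -151
  P = 90
  L = 123 + 5·18 − 142 + 90 = 161
L: -2127 − 161 = -2288

-2288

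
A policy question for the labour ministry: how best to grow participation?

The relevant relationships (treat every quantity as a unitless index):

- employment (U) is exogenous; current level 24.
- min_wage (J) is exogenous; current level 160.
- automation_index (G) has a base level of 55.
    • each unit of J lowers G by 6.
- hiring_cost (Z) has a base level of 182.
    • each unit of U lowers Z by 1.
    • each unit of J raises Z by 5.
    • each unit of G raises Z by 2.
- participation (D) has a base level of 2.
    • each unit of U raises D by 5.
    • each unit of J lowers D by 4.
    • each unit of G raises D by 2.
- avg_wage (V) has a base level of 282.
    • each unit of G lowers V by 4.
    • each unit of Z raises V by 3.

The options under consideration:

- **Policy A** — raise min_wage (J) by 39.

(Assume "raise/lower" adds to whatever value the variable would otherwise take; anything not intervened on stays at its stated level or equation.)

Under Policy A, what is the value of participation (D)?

-2952

Policy A (J + 39):
  U = 24
  J = 160 + 39 = 199
  G = 55 − 6·199 = -1139
  D = 2 + 5·24 − 4·199 + 2·(-1139) = -2952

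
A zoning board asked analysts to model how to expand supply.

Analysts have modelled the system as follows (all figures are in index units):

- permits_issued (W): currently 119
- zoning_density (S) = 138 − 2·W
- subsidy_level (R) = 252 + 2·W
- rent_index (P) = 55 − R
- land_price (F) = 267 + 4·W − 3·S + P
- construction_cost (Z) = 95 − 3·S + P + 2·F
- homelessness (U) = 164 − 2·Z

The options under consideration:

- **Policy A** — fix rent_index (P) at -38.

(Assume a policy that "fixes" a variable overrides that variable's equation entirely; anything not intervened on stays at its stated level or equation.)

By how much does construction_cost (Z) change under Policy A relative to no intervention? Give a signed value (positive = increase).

1191

Baseline:
  W = 119
  S = 138 − 2·119 = -100
  R = 252 + 2·119 = 490
  P = 55 − 490 = -435
  F = 267 + 4·119 − 3·(-100) + (-435) = 608
  Z = 95 − 3·(-100) + (-435) + 2·608 = 1176
Policy A (P := -38):
  W = 119
  S = 138 − 2·119 = -100
  R = 252 + 2·119 = 490
  P = -38
  F = 267 + 4·119 − 3·(-100) + (-38) = 1005
  Z = 95 − 3·(-100) + (-38) + 2·1005 = 2367
Change in Z: 2367 − 1176 = 1191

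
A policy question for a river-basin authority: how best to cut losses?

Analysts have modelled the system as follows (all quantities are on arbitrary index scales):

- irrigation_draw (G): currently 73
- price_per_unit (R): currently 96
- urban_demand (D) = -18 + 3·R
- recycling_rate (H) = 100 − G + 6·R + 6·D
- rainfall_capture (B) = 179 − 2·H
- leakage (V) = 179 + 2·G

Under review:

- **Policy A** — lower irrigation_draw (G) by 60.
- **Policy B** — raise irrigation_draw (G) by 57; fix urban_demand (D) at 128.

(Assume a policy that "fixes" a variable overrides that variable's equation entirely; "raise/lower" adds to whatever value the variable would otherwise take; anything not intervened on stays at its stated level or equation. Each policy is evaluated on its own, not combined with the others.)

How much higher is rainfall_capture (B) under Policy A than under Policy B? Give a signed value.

Policy A (G − 60):
  G = 73 − 60 = 13
  R = 96
  D = -18 + 3·96 = 270
  H = 100 − 13 + 6·96 + 6·270 = 2283
  B = 179 − 2·2283 = -4387
Policy B (G + 57, D := 128):
  G = 73 + 57 = 130
  R = 96
  D = 128
  H = 100 − 130 + 6·96 + 6·128 = 1314
  B = 179 − 2·1314 = -2449
B: -4387 − (-2449) = -1938

-1938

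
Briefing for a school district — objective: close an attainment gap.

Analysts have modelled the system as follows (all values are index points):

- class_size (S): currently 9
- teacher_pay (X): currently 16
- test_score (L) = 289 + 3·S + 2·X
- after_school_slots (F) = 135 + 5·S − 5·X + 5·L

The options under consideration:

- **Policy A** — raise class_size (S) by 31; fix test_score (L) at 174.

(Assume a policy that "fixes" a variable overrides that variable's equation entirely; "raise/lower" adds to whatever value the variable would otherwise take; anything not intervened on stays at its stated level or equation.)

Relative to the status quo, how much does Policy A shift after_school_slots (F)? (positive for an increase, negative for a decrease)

-715

Baseline:
  S = 9
  X = 16
  L = 289 + 3·9 + 2·16 = 348
  F = 135 + 5·9 − 5·16 + 5·348 = 1840
Policy A (S + 31, L := 174):
  S = 9 + 31 = 40
  X = 16
  L = 174
  F = 135 + 5·40 − 5·16 + 5·174 = 1125
Change in F: 1125 − 1840 = -715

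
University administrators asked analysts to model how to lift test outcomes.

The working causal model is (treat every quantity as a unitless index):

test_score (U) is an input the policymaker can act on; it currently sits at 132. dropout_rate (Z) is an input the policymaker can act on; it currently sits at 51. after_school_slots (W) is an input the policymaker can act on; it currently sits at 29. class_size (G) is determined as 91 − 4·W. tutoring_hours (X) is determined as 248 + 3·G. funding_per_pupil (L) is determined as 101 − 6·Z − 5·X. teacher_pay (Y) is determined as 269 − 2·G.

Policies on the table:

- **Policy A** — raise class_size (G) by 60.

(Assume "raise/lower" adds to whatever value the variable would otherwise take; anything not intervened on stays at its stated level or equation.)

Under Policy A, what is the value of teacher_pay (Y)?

199

Policy A (G + 60):
  W = 29
  G = 91 − 4·29 (+60 from intervention) = 35
  Y = 269 − 2·35 = 199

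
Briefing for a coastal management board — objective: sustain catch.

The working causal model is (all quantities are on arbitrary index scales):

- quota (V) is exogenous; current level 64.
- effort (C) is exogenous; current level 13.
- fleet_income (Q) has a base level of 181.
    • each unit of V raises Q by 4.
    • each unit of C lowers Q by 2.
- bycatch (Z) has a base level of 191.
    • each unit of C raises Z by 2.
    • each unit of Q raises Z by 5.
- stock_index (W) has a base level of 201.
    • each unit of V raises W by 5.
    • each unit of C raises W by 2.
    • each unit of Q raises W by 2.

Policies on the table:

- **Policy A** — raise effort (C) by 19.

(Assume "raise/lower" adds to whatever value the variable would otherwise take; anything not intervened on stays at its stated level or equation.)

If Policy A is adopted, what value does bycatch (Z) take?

Policy A (C + 19):
  V = 64
  C = 13 + 19 = 32
  Q = 181 + 4·64 − 2·32 = 373
  Z = 191 + 2·32 + 5·373 = 2120

2120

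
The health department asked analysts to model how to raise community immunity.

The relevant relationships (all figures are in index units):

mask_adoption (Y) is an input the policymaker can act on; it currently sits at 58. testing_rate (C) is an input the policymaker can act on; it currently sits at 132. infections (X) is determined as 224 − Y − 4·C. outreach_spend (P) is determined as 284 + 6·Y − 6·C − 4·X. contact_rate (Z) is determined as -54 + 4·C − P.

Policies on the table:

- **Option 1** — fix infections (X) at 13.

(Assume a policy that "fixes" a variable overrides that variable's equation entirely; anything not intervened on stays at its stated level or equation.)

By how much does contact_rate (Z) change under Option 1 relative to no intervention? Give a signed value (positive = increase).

Baseline:
  Y = 58
  C = 132
  X = 224 − 58 − 4·132 = -362
  P = 284 + 6·58 − 6·132 − 4·(-362) = 1288
  Z = -54 + 4·132 − 1288 = -814
Option 1 (X := 13):
  Y = 58
  C = 132
  X = 13
  P = 284 + 6·58 − 6·132 − 4·13 = -212
  Z = -54 + 4·132 − (-212) = 686
Change in Z: 686 − (-814) = 1500

1500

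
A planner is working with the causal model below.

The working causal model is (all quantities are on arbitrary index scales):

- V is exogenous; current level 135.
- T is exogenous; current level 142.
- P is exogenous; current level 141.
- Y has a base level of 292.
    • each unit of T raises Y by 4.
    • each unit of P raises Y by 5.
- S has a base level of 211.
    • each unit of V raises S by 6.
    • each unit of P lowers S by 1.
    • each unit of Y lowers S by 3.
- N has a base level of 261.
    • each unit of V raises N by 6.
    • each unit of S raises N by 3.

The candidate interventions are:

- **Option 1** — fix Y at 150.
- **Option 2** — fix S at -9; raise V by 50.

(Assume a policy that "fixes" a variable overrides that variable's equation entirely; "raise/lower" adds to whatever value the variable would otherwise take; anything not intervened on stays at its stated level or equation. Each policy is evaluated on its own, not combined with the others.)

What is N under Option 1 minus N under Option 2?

Option 1 (Y := 150):
  V = 135
  T = 142
  P = 141
  Y = 150
  S = 211 + 6·135 − 141 − 3·150 = 430
  N = 261 + 6·135 + 3·430 = 2361
Option 2 (S := -9, V + 50):
  V = 135 + 50 = 185
  T = 142
  P = 141
  Y = 292 + 4·142 + 5·141 = 1565
  S = -9
  N = 261 + 6·185 + 3·(-9) = 1344
N: 2361 − 1344 = 1017

1017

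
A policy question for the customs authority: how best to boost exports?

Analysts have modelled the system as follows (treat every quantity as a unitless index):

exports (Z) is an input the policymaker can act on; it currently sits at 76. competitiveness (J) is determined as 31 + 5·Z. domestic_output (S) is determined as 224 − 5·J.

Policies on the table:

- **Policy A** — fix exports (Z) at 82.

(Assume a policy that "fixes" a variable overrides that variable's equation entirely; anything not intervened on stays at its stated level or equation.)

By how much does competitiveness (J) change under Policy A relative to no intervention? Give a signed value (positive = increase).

30

Baseline:
  Z = 76
  J = 31 + 5·76 = 411
Policy A (Z := 82):
  Z = 82
  J = 31 + 5·82 = 441
Change in J: 441 − 411 = 30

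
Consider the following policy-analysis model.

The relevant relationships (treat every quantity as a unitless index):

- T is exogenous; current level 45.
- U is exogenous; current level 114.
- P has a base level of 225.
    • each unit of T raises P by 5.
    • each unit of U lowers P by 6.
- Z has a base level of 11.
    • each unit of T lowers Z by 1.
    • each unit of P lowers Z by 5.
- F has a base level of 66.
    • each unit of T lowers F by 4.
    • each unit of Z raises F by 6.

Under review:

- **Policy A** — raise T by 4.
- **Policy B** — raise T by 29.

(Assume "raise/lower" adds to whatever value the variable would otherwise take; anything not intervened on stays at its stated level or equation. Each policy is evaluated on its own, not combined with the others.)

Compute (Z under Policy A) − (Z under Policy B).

Policy A (T + 4):
  T = 45 + 4 = 49
  U = 114
  P = 225 + 5·49 − 6·114 = -214
  Z = 11 − 49 − 5·(-214) = 1032
Policy B (T + 29):
  T = 45 + 29 = 74
  U = 114
  P = 225 + 5·74 − 6·114 = -89
  Z = 11 − 74 − 5·(-89) = 382
Z: 1032 − 382 = 650

650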